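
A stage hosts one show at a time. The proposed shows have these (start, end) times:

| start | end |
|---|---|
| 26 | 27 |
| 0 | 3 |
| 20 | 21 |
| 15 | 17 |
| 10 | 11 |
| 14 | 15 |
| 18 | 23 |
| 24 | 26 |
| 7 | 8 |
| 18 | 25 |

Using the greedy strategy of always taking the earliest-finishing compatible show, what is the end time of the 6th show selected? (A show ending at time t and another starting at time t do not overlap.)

Order by finish time; keep every interval that doesn't clash with the previous kept one.
By end time: (0,3), (7,8), (10,11), (14,15), (15,17), (20,21), (18,23), (18,25), (24,26), (26,27).
Pick (0,3); next start ≥ 3 → (7,8); next start ≥ 8 → (10,11); next start ≥ 11 → (14,15); next start ≥ 15 → (15,17); next start ≥ 17 → (20,21); next start ≥ 21 → (24,26); next start ≥ 26 → (26,27).
Selected: (0,3) (7,8) (10,11) (14,15) (15,17) (20,21) (24,26) (26,27)

21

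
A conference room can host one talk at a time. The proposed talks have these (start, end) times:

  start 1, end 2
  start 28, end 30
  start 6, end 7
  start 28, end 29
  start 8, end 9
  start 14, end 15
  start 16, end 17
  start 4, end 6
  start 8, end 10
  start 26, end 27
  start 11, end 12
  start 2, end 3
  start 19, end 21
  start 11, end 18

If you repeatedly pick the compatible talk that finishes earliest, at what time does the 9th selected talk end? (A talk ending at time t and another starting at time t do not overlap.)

Order by finish time; keep every interval that doesn't clash with the previous kept one.
Sorted by end: (1,2)  (2,3)  (4,6)  (6,7)  (8,9)  (8,10)  (11,12)  (14,15)  (16,17)  (11,18)  (19,21)  (26,27)  (28,29)  (28,30)
take (1,2); take (2,3); take (4,6); take (6,7); take (8,9); take (11,12); take (14,15); take (16,17); take (19,21); take (26,27); take (28,29).
Selected: (1,2) (2,3) (4,6) (6,7) (8,9) (11,12) (14,15) (16,17) (19,21) (26,27) (28,29)

21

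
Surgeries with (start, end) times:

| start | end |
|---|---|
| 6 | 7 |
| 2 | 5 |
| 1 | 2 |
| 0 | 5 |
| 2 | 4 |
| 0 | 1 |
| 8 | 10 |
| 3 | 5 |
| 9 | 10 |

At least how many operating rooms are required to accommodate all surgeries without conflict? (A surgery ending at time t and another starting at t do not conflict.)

4

Events (time:±→running): 0:+→1 0:+→2 1:-→1 1:+→2 2:-→1 2:+→2 2:+→3 3:+→4 … peak 4.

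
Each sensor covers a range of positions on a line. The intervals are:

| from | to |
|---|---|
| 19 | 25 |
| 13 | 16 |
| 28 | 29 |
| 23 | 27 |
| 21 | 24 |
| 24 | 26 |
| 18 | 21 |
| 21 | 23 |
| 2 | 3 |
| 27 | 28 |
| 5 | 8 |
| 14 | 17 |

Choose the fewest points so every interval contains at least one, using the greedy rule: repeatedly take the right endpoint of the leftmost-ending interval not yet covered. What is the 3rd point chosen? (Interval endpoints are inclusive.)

By right end: [2,3]  [5,8]  [13,16]  [14,17]  [18,21]  [21,23]  [21,24]  [19,25]  [24,26]  [23,27]  [27,28]  [28,29]
[2,3] uncovered → point at 3; [5,8] uncovered → point at 8; [13,16] uncovered → point at 16; [18,21] uncovered → point at 21; [24,26] uncovered → point at 26; [27,28] uncovered → point at 28.
Points: 3, 8, 16, 21, 26, 28 (6 total).

16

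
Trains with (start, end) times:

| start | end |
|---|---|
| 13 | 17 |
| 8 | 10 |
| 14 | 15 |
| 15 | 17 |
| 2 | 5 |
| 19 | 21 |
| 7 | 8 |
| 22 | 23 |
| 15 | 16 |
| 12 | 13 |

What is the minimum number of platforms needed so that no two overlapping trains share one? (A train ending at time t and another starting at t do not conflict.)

3

Count concurrent intervals with a sweep; the peak is the room count.
starts: [2, 7, 8, 12, 13, 14, 15, 15, 19, 22]
ends:   [5, 8, 10, 13, 15, 16, 17, 17, 21, 23]
s2→1 e5→0 s7→1 e8→0 s8→1 e10→0 s12→1 e13→0 s13→1 s14→2 e15→1 s15→2 s15→3  — peak 3.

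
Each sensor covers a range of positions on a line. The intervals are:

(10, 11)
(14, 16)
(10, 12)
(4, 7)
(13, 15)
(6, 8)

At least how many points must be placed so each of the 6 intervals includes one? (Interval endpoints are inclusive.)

3

Process intervals by earliest right end; each time one isn't hit yet, stab at its right endpoint.
Sorted: [4,7] [6,8] [10,11] [10,12] [13,15] [14,16]
{[4,7],[6,8]} hit by 7; {[10,11],[10,12]} hit by 11; {[13,15],[14,16]} hit by 15.
Points: 7, 11, 15 (3 total).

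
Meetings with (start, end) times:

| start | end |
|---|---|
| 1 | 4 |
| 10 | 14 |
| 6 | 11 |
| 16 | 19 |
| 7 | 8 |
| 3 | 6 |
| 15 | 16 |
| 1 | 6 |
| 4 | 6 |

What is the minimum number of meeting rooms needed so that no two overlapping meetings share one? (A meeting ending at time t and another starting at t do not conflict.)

3

The answer is the maximum number of intervals overlapping at any instant.
starts: [1, 1, 3, 4, 6, 7, 10, 15, 16]
ends:   [4, 6, 6, 6, 8, 11, 14, 16, 19]
s1→1 s1→2 s3→3  — peak 3.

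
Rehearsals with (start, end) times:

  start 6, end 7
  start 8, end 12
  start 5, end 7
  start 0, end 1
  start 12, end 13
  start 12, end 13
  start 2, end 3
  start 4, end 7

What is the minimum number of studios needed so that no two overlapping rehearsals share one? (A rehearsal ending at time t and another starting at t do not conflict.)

starts: [0, 2, 4, 5, 6, 8, 12, 12]
ends:   [1, 3, 7, 7, 7, 12, 13, 13]
s0→1 e1→0 s2→1 e3→0 s4→1 s5→2 s6→3  — peak 3.

3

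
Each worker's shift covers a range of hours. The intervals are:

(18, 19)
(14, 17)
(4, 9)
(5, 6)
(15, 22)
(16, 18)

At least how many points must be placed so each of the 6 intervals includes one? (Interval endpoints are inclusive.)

3

Sorted: [5,6] [4,9] [14,17] [16,18] [18,19] [15,22]
{[5,6],[4,9]} hit by 6; {[14,17],[16,18]} hit by 17; {[18,19],[15,22]} hit by 19.
Points: 6, 17, 19 (3 total).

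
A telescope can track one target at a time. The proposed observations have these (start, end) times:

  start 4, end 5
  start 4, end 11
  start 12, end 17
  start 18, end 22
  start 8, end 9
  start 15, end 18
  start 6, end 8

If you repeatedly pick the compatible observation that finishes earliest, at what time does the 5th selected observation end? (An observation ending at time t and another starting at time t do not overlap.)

By end time: (4,5), (6,8), (8,9), (4,11), (12,17), (15,18), (18,22).
Pick (4,5); next start ≥ 5 → (6,8); next start ≥ 8 → (8,9); next start ≥ 9 → (12,17); next start ≥ 17 → (18,22).
Selected: (4,5) (6,8) (8,9) (12,17) (18,22)

22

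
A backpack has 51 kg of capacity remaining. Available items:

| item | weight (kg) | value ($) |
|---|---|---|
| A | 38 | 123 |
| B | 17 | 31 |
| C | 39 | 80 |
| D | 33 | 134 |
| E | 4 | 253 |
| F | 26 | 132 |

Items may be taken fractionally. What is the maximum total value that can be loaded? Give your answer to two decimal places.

Ratios (sorted): E 63.25, F 5.08, D 4.06, A 3.24, C 2.05, B 1.82
take E (4 @ 253); take F (26 @ 132); take 21/33 of D → 85.27. Capacity used 51/51.
Total value = 470.27

470.27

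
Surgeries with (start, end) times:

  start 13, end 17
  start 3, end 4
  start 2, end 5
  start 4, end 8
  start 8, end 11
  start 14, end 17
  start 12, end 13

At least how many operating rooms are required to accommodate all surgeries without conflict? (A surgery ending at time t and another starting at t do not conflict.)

2

Events (time:±→running): 2:+→1 3:+→2 … peak 2.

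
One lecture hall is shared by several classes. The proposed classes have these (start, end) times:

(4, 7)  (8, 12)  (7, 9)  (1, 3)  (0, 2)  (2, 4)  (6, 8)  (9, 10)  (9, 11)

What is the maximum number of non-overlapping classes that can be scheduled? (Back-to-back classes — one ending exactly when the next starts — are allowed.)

5

Order by finish time; keep every interval that doesn't clash with the previous kept one.
Sorted by end: (0,2)  (1,3)  (2,4)  (4,7)  (6,8)  (7,9)  (9,10)  (9,11)  (8,12)
take (0,2); take (2,4); take (4,7); skip (6,8); take (7,9); take (9,10).
Selected 5 classes.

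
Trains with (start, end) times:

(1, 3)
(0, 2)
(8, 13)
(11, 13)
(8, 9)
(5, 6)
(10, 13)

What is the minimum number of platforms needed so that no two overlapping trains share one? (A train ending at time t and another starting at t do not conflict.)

Events (time:±→running): 0:+→1 1:+→2 2:-→1 3:-→0 5:+→1 6:-→0 8:+→1 8:+→2 9:-→1 10:+→2 11:+→3 … peak 3.

3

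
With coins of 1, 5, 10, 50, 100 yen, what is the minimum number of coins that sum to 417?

Greedy: take as many of the largest coin as possible, then repeat with the remainder.
417 = 4×100 + 1×10 + 1×5 + 2×1
Total coins = 4 + 1 + 1 + 2 = 8

8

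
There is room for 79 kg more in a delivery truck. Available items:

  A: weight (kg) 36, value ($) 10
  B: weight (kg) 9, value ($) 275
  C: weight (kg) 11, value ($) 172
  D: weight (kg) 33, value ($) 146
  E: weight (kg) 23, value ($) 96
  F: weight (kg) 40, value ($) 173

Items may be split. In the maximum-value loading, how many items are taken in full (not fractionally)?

3

Sort by value per unit weight and fill in that order.
Order: B (275/9=30.56) > C (172/11=15.64) > D (146/33=4.42) > F (173/40=4.33) > E (96/23=4.17) > A (10/36=0.28)
Fill: take B (9 @ 275) → take C (11 @ 172) → take D (33 @ 146) → take 26/40 of F → 112.45; 79/79 used.
3 item(s) taken whole; one partial (take 26/40 of F).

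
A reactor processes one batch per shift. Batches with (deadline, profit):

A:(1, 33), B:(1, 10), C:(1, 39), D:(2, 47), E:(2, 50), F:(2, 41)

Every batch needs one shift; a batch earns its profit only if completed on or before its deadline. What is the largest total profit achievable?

97

Sort by profit descending; place each in the latest free slot ≤ its deadline.
Profit order: E=50 D=47 F=41 C=39 A=33 B=10
Assign: E→slot 2, D→slot 1, F skipped, C skipped, A skipped, B skipped.
Slots: [1:D] [2:E]
Profit = 47 + 50 = 97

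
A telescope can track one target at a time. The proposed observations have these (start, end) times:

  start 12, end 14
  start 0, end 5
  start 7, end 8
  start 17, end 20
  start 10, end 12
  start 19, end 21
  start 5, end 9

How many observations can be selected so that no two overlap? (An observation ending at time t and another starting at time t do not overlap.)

Sorted by end: (0,5)  (7,8)  (5,9)  (10,12)  (12,14)  (17,20)  (19,21)
take (0,5); take (7,8); take (10,12); take (12,14); take (17,20).
Selected 5 observations.

5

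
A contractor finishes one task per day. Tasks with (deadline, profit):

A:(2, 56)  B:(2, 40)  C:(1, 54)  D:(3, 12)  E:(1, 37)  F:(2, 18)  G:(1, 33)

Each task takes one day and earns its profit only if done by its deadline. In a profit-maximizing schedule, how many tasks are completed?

3

Sort by profit descending; place each in the latest free slot ≤ its deadline.
By profit: A(d2,56), C(d1,54), B(d2,40), E(d1,37), G(d1,33), F(d2,18), D(d3,12)
A→slot 2; C→slot 1; B skipped; E skipped; G skipped; F skipped; D→slot 3.
3 of 7 scheduled.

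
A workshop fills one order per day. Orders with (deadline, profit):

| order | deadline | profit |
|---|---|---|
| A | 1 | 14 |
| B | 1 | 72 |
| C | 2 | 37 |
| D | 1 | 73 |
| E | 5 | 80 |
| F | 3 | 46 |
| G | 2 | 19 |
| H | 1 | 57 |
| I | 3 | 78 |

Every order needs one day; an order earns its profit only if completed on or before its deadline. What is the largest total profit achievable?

277

Sort by profit descending; place each in the latest free slot ≤ its deadline.
By profit: E(d5,80), I(d3,78), D(d1,73), B(d1,72), H(d1,57), F(d3,46), C(d2,37), G(d2,19), A(d1,14)
E→slot 5; I→slot 3; D→slot 1; B skipped; H skipped; F→slot 2; C skipped; G skipped; A skipped.
Profit = 73 + 46 + 78 + 80 = 277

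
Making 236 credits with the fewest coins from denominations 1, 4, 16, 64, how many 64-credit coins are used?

3

236 = 3×64 + 2×16 + 3×4
Count of 64: 3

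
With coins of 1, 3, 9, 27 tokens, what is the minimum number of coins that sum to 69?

69 − 2×27→15 − 1×9→6 − 2×3→0
Total coins = 2 + 1 + 2 = 5

5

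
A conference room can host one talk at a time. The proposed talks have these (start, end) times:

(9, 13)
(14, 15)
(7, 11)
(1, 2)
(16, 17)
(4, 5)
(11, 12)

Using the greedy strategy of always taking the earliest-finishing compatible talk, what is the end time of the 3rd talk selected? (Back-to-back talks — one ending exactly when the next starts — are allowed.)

11

Order by finish time; keep every interval that doesn't clash with the previous kept one.
Sorted by end: (1,2)  (4,5)  (7,11)  (11,12)  (9,13)  (14,15)  (16,17)
take (1,2); take (4,5); take (7,11); take (11,12); take (14,15); take (16,17).
Selected: (1,2) (4,5) (7,11) (11,12) (14,15) (16,17)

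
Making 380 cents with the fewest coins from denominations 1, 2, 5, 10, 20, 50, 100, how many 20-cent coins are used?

1

Greedy: take as many of the largest coin as possible, then repeat with the remainder.
380 − 3×100→80 − 1×50→30 − 1×20→10 − 1×10→0
Count of 20: 1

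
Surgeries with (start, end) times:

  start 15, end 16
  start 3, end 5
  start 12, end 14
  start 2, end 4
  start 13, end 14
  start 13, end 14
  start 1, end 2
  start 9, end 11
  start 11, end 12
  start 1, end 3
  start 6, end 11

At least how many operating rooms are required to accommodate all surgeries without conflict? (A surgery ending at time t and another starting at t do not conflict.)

starts: [1, 1, 2, 3, 6, 9, 11, 12, 13, 13, 15]
ends:   [2, 3, 4, 5, 11, 11, 12, 14, 14, 14, 16]
s1→1 s1→2 e2→1 s2→2 e3→1 s3→2 e4→1 e5→0 s6→1 s9→2 e11→1 e11→0 s11→1 e12→0 s12→1 s13→2 s13→3  — peak 3.

3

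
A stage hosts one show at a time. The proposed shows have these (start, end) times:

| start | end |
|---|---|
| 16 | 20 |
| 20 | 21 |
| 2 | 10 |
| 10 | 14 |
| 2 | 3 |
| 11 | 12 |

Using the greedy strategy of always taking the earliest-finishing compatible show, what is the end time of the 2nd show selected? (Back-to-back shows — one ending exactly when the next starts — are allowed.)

12

By end time: (2,3), (2,10), (11,12), (10,14), (16,20), (20,21).
Pick (2,3); next start ≥ 3 → (11,12); next start ≥ 12 → (16,20); next start ≥ 20 → (20,21).
Selected: (2,3) (11,12) (16,20) (20,21)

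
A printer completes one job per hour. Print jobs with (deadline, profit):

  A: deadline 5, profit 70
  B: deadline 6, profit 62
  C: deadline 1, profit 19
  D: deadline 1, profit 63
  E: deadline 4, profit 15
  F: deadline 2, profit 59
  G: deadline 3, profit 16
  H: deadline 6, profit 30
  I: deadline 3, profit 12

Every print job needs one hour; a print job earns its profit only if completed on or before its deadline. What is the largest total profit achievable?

Sort by profit descending; place each in the latest free slot ≤ its deadline.
Profit order: A=70 D=63 B=62 F=59 H=30 C=19 G=16 E=15 I=12
Assign: A→slot 5, D→slot 1, B→slot 6, F→slot 2, H→slot 4, C skipped, G→slot 3, E skipped, I skipped.
Slots: [1:D] [2:F] [3:G] [4:H] [5:A] [6:B]
Profit = 63 + 59 + 16 + 30 + 70 + 62 = 300

300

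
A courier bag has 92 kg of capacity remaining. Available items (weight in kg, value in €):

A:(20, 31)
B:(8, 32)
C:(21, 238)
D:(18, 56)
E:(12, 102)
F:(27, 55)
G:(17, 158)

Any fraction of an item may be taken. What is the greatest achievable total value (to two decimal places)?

Order: C (238/21=11.33) > G (158/17=9.29) > E (102/12=8.50) > B (32/8=4.00) > D (56/18=3.11) > F (55/27=2.04) > A (31/20=1.55)
Fill: take C (21 @ 238) → take G (17 @ 158) → take E (12 @ 102) → take B (8 @ 32) → take D (18 @ 56) → take 16/27 of F → 32.59; 92/92 used.
Total value = 618.59

618.59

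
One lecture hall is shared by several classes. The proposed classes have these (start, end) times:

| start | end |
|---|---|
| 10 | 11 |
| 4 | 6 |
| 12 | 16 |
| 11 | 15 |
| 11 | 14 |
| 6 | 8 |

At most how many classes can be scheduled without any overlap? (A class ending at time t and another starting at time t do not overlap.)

Greedy by earliest finish: after sorting by end time, pick each interval compatible with the last pick.
Sorted by end: (4,6)  (6,8)  (10,11)  (11,14)  (11,15)  (12,16)
take (4,6); take (6,8); take (10,11); take (11,14); skip (11,15); skip (12,16).
Selected 4 classes.

4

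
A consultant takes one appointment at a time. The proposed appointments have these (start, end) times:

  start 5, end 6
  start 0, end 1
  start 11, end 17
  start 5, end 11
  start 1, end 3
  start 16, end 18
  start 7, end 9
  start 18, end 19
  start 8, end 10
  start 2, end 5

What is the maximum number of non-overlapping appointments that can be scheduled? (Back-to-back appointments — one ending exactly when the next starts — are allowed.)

Greedy by earliest finish: after sorting by end time, pick each interval compatible with the last pick.
By end time: (0,1), (1,3), (2,5), (5,6), (7,9), (8,10), (5,11), (11,17), (16,18), (18,19).
Pick (0,1); next start ≥ 1 → (1,3); next start ≥ 3 → (5,6); next start ≥ 6 → (7,9); next start ≥ 9 → (11,17); next start ≥ 17 → (18,19).
Selected 6 appointments.

6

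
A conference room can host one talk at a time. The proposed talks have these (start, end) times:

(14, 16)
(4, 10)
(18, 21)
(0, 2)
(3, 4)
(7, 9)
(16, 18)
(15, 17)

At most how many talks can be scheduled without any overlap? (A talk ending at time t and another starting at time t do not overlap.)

6

By end time: (0,2), (3,4), (7,9), (4,10), (14,16), (15,17), (16,18), (18,21).
Pick (0,2); next start ≥ 2 → (3,4); next start ≥ 4 → (7,9); next start ≥ 9 → (14,16); next start ≥ 16 → (16,18); next start ≥ 18 → (18,21).
Selected 6 talks.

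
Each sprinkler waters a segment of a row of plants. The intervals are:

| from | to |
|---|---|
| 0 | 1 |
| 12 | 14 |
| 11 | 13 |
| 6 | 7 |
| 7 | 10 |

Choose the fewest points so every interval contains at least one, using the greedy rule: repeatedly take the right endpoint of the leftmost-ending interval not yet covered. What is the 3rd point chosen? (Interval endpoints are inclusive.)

Sort by right endpoint; whenever an interval is uncovered, place a point at its right end.
Sorted: [0,1] [6,7] [7,10] [11,13] [12,14]
{[0,1]} hit by 1; {[6,7],[7,10]} hit by 7; {[11,13],[12,14]} hit by 13.
Points: 1, 7, 13 (3 total).

13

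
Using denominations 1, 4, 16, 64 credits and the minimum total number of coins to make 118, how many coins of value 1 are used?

118 − 1×64→54 − 3×16→6 − 1×4→2 − 2×1→0
Count of 1: 2

2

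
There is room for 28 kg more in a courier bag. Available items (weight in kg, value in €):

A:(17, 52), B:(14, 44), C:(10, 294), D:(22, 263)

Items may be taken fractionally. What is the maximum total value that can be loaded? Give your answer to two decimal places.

Ratios (sorted): C 29.40, D 11.95, B 3.14, A 3.06
take C (10 @ 294); take 18/22 of D → 215.18. Capacity used 28/28.
Total value = 509.18

509.18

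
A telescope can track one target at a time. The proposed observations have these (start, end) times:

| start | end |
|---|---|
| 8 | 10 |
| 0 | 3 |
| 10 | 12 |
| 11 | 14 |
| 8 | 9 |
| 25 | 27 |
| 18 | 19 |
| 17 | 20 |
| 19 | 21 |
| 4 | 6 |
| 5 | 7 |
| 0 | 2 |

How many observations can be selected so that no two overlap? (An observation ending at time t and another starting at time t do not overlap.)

By end time: (0,2), (0,3), (4,6), (5,7), (8,9), (8,10), (10,12), (11,14), (18,19), (17,20), (19,21), (25,27).
Pick (0,2); next start ≥ 2 → (4,6); next start ≥ 6 → (8,9); next start ≥ 9 → (10,12); next start ≥ 12 → (18,19); next start ≥ 19 → (19,21); next start ≥ 21 → (25,27).
Selected 7 observations.

7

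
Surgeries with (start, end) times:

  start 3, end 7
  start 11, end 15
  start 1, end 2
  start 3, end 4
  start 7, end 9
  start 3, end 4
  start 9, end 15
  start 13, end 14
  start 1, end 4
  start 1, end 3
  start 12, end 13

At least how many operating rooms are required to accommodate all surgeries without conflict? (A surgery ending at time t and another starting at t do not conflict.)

The answer is the maximum number of intervals overlapping at any instant.
Events (time:±→running): 1:+→1 1:+→2 1:+→3 2:-→2 3:-→1 3:+→2 3:+→3 3:+→4 … peak 4.

4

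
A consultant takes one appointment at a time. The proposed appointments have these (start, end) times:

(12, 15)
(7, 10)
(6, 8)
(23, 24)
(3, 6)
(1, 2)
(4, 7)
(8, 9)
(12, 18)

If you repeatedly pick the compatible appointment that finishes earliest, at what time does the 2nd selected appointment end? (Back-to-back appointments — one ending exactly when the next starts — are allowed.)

6

Order by finish time; keep every interval that doesn't clash with the previous kept one.
By end time: (1,2), (3,6), (4,7), (6,8), (8,9), (7,10), (12,15), (12,18), (23,24).
Pick (1,2); next start ≥ 2 → (3,6); next start ≥ 6 → (6,8); next start ≥ 8 → (8,9); next start ≥ 9 → (12,15); next start ≥ 15 → (23,24).
Selected: (1,2) (3,6) (6,8) (8,9) (12,15) (23,24)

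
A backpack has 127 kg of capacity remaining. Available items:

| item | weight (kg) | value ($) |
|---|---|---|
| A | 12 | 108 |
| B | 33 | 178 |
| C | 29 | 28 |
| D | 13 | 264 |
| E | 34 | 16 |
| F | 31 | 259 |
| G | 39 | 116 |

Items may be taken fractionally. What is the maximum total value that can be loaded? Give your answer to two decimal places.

922.03

Greedy by value/weight ratio, highest first.
Order: D (264/13=20.31) > A (108/12=9.00) > F (259/31=8.35) > B (178/33=5.39) > G (116/39=2.97) > C (28/29=0.97) > E (16/34=0.47)
Fill: take D (13 @ 264) → take A (12 @ 108) → take F (31 @ 259) → take B (33 @ 178) → take 38/39 of G → 113.03; 127/127 used.
Total value = 922.03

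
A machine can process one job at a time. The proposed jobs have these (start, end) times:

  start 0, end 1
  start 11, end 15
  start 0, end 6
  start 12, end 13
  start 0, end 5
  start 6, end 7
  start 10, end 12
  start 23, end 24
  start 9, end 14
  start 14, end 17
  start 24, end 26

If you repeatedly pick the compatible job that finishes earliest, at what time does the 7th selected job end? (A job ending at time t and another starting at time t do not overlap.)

26

Greedy by earliest finish: after sorting by end time, pick each interval compatible with the last pick.
Sorted by end: (0,1)  (0,5)  (0,6)  (6,7)  (10,12)  (12,13)  (9,14)  (11,15)  (14,17)  (23,24)  (24,26)
take (0,1); take (6,7); take (10,12); take (12,13); skip (9,14); take (14,17); take (23,24); take (24,26).
Selected: (0,1) (6,7) (10,12) (12,13) (14,17) (23,24) (24,26)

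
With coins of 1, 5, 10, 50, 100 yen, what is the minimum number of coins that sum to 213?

Use the largest denomination that fits, subtract, and repeat.
213 = 2×100 + 1×10 + 3×1
Total coins = 2 + 1 + 3 = 6

6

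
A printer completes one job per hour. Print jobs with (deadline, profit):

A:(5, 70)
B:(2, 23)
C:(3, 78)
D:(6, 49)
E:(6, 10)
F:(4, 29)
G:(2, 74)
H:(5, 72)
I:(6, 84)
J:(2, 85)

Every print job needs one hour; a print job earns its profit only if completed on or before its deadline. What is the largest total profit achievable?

463

Sort by profit descending; place each in the latest free slot ≤ its deadline.
By profit: J(d2,85), I(d6,84), C(d3,78), G(d2,74), H(d5,72), A(d5,70), D(d6,49), F(d4,29), B(d2,23), E(d6,10)
J→slot 2; I→slot 6; C→slot 3; G→slot 1; H→slot 5; A→slot 4; D skipped; F skipped; B skipped; E skipped.
Profit = 74 + 85 + 78 + 70 + 72 + 84 = 463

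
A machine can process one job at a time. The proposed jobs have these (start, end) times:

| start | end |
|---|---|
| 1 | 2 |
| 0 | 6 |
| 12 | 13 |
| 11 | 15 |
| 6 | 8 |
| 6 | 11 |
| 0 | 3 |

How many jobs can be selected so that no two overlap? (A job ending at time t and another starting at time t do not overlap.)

3

By end time: (1,2), (0,3), (0,6), (6,8), (6,11), (12,13), (11,15).
Pick (1,2); next start ≥ 2 → (6,8); next start ≥ 8 → (12,13).
Selected 3 jobs.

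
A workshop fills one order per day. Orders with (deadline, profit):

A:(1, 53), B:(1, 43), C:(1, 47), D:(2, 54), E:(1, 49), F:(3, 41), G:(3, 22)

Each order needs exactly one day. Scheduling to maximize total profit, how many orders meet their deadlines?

3

Take jobs in profit order; each goes to the latest open slot no later than its deadline.
Profit order: D=54 A=53 E=49 C=47 B=43 F=41 G=22
Assign: D→slot 2, A→slot 1, E skipped, C skipped, B skipped, F→slot 3, G skipped.
Slots: [1:A] [2:D] [3:F]
3 of 7 scheduled.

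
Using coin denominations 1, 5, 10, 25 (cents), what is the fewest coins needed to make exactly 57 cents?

Greedy: take as many of the largest coin as possible, then repeat with the remainder.
57 = 2×25 + 1×5 + 2×1
Total coins = 2 + 1 + 2 = 5

5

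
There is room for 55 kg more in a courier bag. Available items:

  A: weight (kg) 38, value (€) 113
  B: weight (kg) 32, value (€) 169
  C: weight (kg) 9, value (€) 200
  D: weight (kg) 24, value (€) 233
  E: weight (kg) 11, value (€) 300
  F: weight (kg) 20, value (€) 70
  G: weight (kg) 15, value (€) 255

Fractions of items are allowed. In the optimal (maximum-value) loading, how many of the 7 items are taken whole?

Greedy by value/weight ratio, highest first.
Ratios (sorted): E 27.27, C 22.22, G 17.00, D 9.71, B 5.28, F 3.50, A 2.97
take E (11 @ 300); take C (9 @ 200); take G (15 @ 255); take 20/24 of D → 194.17. Capacity used 55/55.
3 item(s) taken whole; one partial (take 20/24 of D).

3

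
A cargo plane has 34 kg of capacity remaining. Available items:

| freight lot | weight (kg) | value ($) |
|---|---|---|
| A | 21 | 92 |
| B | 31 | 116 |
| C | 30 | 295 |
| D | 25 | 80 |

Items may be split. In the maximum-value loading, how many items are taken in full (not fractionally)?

1

Sort by value per unit weight and fill in that order.
Order: C (295/30=9.83) > A (92/21=4.38) > B (116/31=3.74) > D (80/25=3.20)
Fill: take C (30 @ 295) → take 4/21 of A → 17.52; 34/34 used.
1 item(s) taken whole; one partial (take 4/21 of A).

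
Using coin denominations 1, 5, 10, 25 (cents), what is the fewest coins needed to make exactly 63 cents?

63 = 2×25 + 1×10 + 3×1
Total coins = 2 + 1 + 3 = 6

6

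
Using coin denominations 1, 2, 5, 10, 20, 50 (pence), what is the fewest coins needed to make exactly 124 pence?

5

Use the largest denomination that fits, subtract, and repeat.
124 − 2×50→24 − 1×20→4 − 2×2→0
Total coins = 2 + 1 + 2 = 5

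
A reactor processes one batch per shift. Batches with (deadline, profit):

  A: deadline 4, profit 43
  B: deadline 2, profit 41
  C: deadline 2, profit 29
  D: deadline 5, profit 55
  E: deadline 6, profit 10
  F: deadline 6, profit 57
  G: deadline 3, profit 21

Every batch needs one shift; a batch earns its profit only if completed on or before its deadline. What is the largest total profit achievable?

By profit: F(d6,57), D(d5,55), A(d4,43), B(d2,41), C(d2,29), G(d3,21), E(d6,10)
F→slot 6; D→slot 5; A→slot 4; B→slot 2; C→slot 1; G→slot 3; E skipped.
Profit = 29 + 41 + 21 + 43 + 55 + 57 = 246

246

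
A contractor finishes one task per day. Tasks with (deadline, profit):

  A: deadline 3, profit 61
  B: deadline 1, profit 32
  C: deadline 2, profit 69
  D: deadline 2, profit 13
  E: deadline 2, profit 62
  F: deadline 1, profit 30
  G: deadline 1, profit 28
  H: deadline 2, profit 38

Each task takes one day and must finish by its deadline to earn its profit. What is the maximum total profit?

Sort by profit descending; place each in the latest free slot ≤ its deadline.
Profit order: C=69 E=62 A=61 H=38 B=32 F=30 G=28 D=13
Assign: C→slot 2, E→slot 1, A→slot 3, H skipped, B skipped, F skipped, G skipped, D skipped.
Slots: [1:E] [2:C] [3:A]
Profit = 62 + 69 + 61 = 192

192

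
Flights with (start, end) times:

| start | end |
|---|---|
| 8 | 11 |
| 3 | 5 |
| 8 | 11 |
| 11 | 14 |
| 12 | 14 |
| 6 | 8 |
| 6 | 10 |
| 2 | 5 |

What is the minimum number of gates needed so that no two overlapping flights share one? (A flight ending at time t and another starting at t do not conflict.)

3

The answer is the maximum number of intervals overlapping at any instant.
starts: [2, 3, 6, 6, 8, 8, 11, 12]
ends:   [5, 5, 8, 10, 11, 11, 14, 14]
s2→1 s3→2 e5→1 e5→0 s6→1 s6→2 e8→1 s8→2 s8→3  — peak 3.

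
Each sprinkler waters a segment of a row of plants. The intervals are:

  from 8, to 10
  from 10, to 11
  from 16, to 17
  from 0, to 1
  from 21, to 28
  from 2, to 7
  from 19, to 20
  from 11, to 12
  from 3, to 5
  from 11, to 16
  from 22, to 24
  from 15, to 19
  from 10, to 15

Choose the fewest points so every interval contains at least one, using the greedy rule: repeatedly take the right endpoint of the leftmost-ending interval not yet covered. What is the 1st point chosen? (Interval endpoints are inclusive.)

Process intervals by earliest right end; each time one isn't hit yet, stab at its right endpoint.
By right end: [0,1]  [3,5]  [2,7]  [8,10]  [10,11]  [11,12]  [10,15]  [11,16]  [16,17]  [15,19]  [19,20]  [22,24]  [21,28]
[0,1] uncovered → point at 1; [3,5] uncovered → point at 5; [8,10] uncovered → point at 10; [11,12] uncovered → point at 12; [16,17] uncovered → point at 17; [19,20] uncovered → point at 20; [22,24] uncovered → point at 24.
Points: 1, 5, 10, 12, 17, 20, 24 (7 total).

1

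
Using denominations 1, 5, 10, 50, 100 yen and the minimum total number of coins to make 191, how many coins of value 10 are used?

191 = 1×100 + 1×50 + 4×10 + 1×1
Count of 10: 4

4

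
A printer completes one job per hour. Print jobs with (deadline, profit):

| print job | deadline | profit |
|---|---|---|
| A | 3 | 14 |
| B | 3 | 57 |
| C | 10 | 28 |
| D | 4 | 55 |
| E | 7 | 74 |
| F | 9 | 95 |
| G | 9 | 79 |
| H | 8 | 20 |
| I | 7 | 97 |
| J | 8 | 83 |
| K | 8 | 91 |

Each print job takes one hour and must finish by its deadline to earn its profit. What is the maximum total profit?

679

By profit: I(d7,97), F(d9,95), K(d8,91), J(d8,83), G(d9,79), E(d7,74), B(d3,57), D(d4,55), C(d10,28), H(d8,20), A(d3,14)
I→slot 7; F→slot 9; K→slot 8; J→slot 6; G→slot 5; E→slot 4; B→slot 3; D→slot 2; C→slot 10; H→slot 1; A skipped.
Profit = 20 + 55 + 57 + 74 + 79 + 83 + 97 + 91 + 95 + 28 = 679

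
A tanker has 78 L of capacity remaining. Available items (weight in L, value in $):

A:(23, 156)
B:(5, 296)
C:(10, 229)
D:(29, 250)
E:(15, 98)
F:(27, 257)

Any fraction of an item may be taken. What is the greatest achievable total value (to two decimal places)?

1079.48

Greedy by value/weight ratio, highest first.
Ratios (sorted): B 59.20, C 22.90, F 9.52, D 8.62, A 6.78, E 6.53
take B (5 @ 296); take C (10 @ 229); take F (27 @ 257); take D (29 @ 250); take 7/23 of A → 47.48. Capacity used 78/78.
Total value = 1079.48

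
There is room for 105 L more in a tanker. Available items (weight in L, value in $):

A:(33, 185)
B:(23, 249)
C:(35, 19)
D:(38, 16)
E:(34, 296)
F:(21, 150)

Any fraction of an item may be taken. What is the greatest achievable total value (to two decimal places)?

846.36

Sort by value per unit weight and fill in that order.
Ratios (sorted): B 10.83, E 8.71, F 7.14, A 5.61, C 0.54, D 0.42
take B (23 @ 249); take E (34 @ 296); take F (21 @ 150); take 27/33 of A → 151.36. Capacity used 105/105.
Total value = 846.36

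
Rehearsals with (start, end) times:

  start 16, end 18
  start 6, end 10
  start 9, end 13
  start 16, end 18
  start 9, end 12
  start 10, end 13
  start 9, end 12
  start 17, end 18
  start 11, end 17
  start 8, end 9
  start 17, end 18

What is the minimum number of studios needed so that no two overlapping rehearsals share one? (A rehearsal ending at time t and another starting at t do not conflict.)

5

Events (time:±→running): 6:+→1 8:+→2 9:-→1 9:+→2 9:+→3 9:+→4 10:-→3 10:+→4 11:+→5 … peak 5.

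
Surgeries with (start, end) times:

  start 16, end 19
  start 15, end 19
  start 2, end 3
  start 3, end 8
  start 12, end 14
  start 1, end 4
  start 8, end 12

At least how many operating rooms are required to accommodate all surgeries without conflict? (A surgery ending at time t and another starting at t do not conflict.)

The answer is the maximum number of intervals overlapping at any instant.
Events (time:±→running): 1:+→1 2:+→2 … peak 2.

2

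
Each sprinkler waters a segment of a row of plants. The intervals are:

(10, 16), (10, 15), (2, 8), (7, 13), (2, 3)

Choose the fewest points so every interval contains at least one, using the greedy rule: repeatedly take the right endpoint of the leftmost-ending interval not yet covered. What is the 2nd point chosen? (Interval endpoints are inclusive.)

13

By right end: [2,3]  [2,8]  [7,13]  [10,15]  [10,16]
[2,3] uncovered → point at 3; [7,13] uncovered → point at 13.
Points: 3, 13 (2 total).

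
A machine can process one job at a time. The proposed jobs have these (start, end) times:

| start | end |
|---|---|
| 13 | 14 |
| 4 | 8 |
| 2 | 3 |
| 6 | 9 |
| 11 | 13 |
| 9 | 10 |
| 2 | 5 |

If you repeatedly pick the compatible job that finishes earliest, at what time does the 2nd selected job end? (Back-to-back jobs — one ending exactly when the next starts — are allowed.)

Greedy by earliest finish: after sorting by end time, pick each interval compatible with the last pick.
Sorted by end: (2,3)  (2,5)  (4,8)  (6,9)  (9,10)  (11,13)  (13,14)
take (2,3); take (4,8); take (9,10); take (11,13); take (13,14).
Selected: (2,3) (4,8) (9,10) (11,13) (13,14)

8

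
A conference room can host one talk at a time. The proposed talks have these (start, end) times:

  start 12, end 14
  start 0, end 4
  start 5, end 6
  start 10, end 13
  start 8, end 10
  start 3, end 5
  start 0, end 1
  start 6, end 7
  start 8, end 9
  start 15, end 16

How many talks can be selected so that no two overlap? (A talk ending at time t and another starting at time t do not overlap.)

7

By end time: (0,1), (0,4), (3,5), (5,6), (6,7), (8,9), (8,10), (10,13), (12,14), (15,16).
Pick (0,1); next start ≥ 1 → (3,5); next start ≥ 5 → (5,6); next start ≥ 6 → (6,7); next start ≥ 7 → (8,9); next start ≥ 9 → (10,13); next start ≥ 13 → (15,16).
Selected 7 talks.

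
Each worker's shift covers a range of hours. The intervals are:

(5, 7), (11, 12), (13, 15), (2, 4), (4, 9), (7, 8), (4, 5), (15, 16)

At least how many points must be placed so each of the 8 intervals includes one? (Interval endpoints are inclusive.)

4

Sort by right endpoint; whenever an interval is uncovered, place a point at its right end.
Sorted: [2,4] [4,5] [5,7] [7,8] [4,9] [11,12] [13,15] [15,16]
{[2,4],[4,5]} hit by 4; {[5,7],[7,8],[4,9]} hit by 7; {[11,12]} hit by 12; {[13,15],[15,16]} hit by 15.
Points: 4, 7, 12, 15 (4 total).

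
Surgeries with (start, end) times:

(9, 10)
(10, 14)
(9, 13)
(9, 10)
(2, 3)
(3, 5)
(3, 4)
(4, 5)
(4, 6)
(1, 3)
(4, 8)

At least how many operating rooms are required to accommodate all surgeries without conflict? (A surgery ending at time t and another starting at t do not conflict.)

4

starts: [1, 2, 3, 3, 4, 4, 4, 9, 9, 9, 10]
ends:   [3, 3, 4, 5, 5, 6, 8, 10, 10, 13, 14]
s1→1 s2→2 e3→1 e3→0 s3→1 s3→2 e4→1 s4→2 s4→3 s4→4  — peak 4.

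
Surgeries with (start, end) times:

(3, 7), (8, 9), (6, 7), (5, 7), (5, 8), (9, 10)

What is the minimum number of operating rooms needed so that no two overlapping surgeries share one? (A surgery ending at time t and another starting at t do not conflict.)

starts: [3, 5, 5, 6, 8, 9]
ends:   [7, 7, 7, 8, 9, 10]
s3→1 s5→2 s5→3 s6→4  — peak 4.

4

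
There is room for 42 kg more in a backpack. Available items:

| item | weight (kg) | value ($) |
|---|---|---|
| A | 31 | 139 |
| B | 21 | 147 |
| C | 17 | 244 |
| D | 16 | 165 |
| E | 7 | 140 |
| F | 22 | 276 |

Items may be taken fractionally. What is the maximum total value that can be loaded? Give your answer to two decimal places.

Sort by value per unit weight and fill in that order.
Ratios (sorted): E 20.00, C 14.35, F 12.55, D 10.31, B 7.00, A 4.48
take E (7 @ 140); take C (17 @ 244); take 18/22 of F → 225.82. Capacity used 42/42.
Total value = 609.82

609.82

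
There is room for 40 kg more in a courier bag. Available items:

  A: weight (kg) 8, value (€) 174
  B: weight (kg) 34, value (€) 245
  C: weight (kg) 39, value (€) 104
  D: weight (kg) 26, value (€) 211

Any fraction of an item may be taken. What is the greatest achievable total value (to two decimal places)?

Greedy by value/weight ratio, highest first.
Ratios (sorted): A 21.75, D 8.12, B 7.21, C 2.67
take A (8 @ 174); take D (26 @ 211); take 6/34 of B → 43.24. Capacity used 40/40.
Total value = 428.24

428.24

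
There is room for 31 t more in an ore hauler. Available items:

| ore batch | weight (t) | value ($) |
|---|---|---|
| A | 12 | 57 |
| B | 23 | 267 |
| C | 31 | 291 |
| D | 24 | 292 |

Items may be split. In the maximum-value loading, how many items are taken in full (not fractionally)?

1

Greedy by value/weight ratio, highest first.
Ratios (sorted): D 12.17, B 11.61, C 9.39, A 4.75
take D (24 @ 292); take 7/23 of B → 81.26. Capacity used 31/31.
1 item(s) taken whole; one partial (take 7/23 of B).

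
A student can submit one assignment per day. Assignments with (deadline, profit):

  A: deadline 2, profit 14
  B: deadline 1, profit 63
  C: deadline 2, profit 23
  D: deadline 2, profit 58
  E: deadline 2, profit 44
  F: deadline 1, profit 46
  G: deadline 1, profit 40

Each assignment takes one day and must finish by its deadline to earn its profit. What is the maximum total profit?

121

By profit: B(d1,63), D(d2,58), F(d1,46), E(d2,44), G(d1,40), C(d2,23), A(d2,14)
B→slot 1; D→slot 2; F skipped; E skipped; G skipped; C skipped; A skipped.
Profit = 63 + 58 = 121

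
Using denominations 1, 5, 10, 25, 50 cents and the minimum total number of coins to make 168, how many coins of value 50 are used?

3

168 = 3×50 + 1×10 + 1×5 + 3×1
Count of 50: 3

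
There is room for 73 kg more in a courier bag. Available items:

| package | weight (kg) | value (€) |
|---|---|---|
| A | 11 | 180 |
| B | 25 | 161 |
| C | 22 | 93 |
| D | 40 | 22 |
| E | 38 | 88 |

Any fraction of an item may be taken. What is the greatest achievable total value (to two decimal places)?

468.74

Ratios (sorted): A 16.36, B 6.44, C 4.23, E 2.32, D 0.55
take A (11 @ 180); take B (25 @ 161); take C (22 @ 93); take 15/38 of E → 34.74. Capacity used 73/73.
Total value = 468.74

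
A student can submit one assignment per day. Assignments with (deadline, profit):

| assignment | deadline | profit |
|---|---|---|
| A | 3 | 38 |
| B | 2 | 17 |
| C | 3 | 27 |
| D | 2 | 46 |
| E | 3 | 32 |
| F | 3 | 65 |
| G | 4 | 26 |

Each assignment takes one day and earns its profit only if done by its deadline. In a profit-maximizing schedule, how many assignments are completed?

4

By profit: F(d3,65), D(d2,46), A(d3,38), E(d3,32), C(d3,27), G(d4,26), B(d2,17)
F→slot 3; D→slot 2; A→slot 1; E skipped; C skipped; G→slot 4; B skipped.
4 of 7 scheduled.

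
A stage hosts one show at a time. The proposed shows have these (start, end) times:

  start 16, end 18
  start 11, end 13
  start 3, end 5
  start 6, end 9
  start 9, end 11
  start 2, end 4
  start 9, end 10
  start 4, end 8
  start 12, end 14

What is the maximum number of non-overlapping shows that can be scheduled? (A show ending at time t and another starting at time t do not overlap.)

Sorted by end: (2,4)  (3,5)  (4,8)  (6,9)  (9,10)  (9,11)  (11,13)  (12,14)  (16,18)
take (2,4); skip (3,5); take (4,8); skip (6,9); take (9,10); skip (9,11); take (11,13); take (16,18).
Selected 5 shows.

5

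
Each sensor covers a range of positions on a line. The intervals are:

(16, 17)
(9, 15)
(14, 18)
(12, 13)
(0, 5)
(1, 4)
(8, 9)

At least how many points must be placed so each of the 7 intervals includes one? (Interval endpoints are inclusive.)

Sorted: [1,4] [0,5] [8,9] [12,13] [9,15] [16,17] [14,18]
{[1,4],[0,5]} hit by 4; {[8,9]} hit by 9; {[12,13],[9,15]} hit by 13; {[16,17],[14,18]} hit by 17.
Points: 4, 9, 13, 17 (4 total).

4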